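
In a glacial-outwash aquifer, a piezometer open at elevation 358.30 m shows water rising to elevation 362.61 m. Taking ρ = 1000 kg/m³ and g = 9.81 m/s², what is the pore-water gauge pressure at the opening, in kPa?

P ≈ 42.3 kPa

Pressure head ψ = h − z = 362.61 − 358.30 = 4.31 m.
P = ρgψ = 1000 × 9.81 × 4.31 = 42281 Pa ≈ 42.3 kPa.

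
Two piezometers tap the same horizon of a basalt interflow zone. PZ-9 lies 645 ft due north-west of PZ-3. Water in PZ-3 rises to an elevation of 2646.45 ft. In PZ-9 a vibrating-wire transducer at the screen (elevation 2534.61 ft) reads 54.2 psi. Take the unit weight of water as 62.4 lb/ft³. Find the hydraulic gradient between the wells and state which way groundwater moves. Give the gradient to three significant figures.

Total head at PZ-3: h = 2646.45 ft (water level in the piezometer is the total head).
Pressure head at PZ-9: ψ = 144·P/γ = 144 × 54.2 / 62.4 = 125.08 ft.
Total head at PZ-9: h = z + ψ = 2534.61 + 125.08 = 2659.69 ft.
Head difference: h(PZ-3) − h(PZ-9) = 2646.45 − 2659.69 = -13.24 ft.
Hydraulic gradient: i = |Δh| / L = 13.24 / 645 = 0.0205.
Flow is from higher to lower head: from PZ-9 toward PZ-3, i.e. toward the south-east.

i ≈ 0.0205; groundwater flows toward the south-east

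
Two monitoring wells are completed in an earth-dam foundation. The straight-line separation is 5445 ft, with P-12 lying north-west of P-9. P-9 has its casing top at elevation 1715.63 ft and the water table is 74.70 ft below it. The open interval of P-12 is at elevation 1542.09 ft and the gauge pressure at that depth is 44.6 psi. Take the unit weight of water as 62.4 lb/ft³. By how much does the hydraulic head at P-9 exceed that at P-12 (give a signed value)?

Total head at P-9: h = 1715.63 − 74.70 = 1640.93 ft.
Pressure head at P-12: ψ = 144·P/γ = 144 × 44.6 / 62.4 = 102.92 ft.
Total head at P-12: h = z + ψ = 1542.09 + 102.92 = 1645.01 ft.
Head difference: h(P-9) − h(P-12) = 1640.93 − 1645.01 = -4.08 ft.

Δh ≈ -4.08 ft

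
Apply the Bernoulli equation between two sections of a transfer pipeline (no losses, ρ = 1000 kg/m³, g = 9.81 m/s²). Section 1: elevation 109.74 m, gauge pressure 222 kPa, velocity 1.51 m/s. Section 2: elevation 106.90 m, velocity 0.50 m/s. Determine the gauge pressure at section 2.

P₂ ≈ 251 kPa

Pressure head at 1: ψ₁ = P₁/(ρg) = 222×1000 / (1000 × 9.81) = 22.63 m.
Velocity heads: v₁²/2g = 1.51²/19.62 = 0.116 m; v₂²/2g = 0.50²/19.62 = 0.013 m.
Total head H = z₁ + ψ₁ + v₁²/2g = 109.74 + 22.63 + 0.116 = 132.49 m.
ψ₂ = H − z₂ − v₂²/2g = 132.49 − 106.90 − 0.013 = 25.58 m.
P₂ = ρgψ₂ = 1000 × 9.81 × 25.58 ≈ 251 kPa.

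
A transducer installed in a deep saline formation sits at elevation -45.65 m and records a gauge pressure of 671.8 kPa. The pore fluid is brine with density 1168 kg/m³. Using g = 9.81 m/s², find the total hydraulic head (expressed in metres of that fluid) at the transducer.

h ≈ 12.98 m

ψ = P/(ρg) = 671.8×1000 / (1168 × 9.81) = 58.63 m.
h = z + ψ = -45.65 + 58.63 = 12.98 m.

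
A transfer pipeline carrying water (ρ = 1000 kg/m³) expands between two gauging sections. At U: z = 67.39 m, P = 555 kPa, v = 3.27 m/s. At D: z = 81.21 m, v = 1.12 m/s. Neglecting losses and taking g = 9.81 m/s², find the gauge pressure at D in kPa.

P₂ ≈ 424 kPa

Pressure head at U: ψ₁ = P₁/(ρg) = 555×1000 / (1000 × 9.81) = 56.57 m.
Velocity heads: v₁²/2g = 3.27²/19.62 = 0.545 m; v₂²/2g = 1.12²/19.62 = 0.064 m.
Total head H = z₁ + ψ₁ + v₁²/2g = 67.39 + 56.57 + 0.545 = 124.51 m.
ψ₂ = H − z₂ − v₂²/2g = 124.51 − 81.21 − 0.064 = 43.24 m.
P₂ = ρgψ₂ = 1000 × 9.81 × 43.24 ≈ 424 kPa.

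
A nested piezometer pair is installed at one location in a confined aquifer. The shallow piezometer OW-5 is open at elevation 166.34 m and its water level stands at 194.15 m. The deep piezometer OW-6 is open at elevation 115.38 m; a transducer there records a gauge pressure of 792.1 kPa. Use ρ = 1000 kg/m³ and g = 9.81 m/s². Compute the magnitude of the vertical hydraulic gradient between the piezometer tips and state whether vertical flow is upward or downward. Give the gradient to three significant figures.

|i_v| ≈ 0.0387; vertical flow is upward

Total head at OW-5: h = 194.15 m (water level in the standpipe).
Pressure head at OW-6: ψ = P/(ρg) = 792.1×1000 / (1000 × 9.81) = 80.74 m.
Total head at OW-6: h = z + ψ = 115.38 + 80.74 = 196.12 m.
Δh = h(OW-5) − h(OW-6) = 194.15 − 196.12 = -1.97 m.
Vertical separation Δz = 166.34 − 115.38 = 50.96 m.
|i_v| = |Δh| / Δz = 1.97 / 50.96 = 0.0387.
Head is higher in the deep piezometer, so vertical flow is upward (discharge condition).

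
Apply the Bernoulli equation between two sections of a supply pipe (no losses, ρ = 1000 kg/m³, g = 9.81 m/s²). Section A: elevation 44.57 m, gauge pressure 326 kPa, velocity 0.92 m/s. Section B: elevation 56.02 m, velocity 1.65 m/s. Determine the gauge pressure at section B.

P₂ ≈ 213 kPa

Pressure head at A: ψ₁ = P₁/(ρg) = 326×1000 / (1000 × 9.81) = 33.23 m.
Velocity heads: v₁²/2g = 0.92²/19.62 = 0.043 m; v₂²/2g = 1.65²/19.62 = 0.139 m.
Total head H = z₁ + ψ₁ + v₁²/2g = 44.57 + 33.23 + 0.043 = 77.84 m.
ψ₂ = H − z₂ − v₂²/2g = 77.84 − 56.02 − 0.139 = 21.68 m.
P₂ = ρgψ₂ = 1000 × 9.81 × 21.68 ≈ 213 kPa.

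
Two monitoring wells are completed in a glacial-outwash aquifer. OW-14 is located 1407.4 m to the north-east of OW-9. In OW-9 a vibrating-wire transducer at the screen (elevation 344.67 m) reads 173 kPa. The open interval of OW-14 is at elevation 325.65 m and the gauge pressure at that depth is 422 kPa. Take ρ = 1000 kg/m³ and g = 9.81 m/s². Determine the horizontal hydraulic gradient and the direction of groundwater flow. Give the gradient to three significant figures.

Pressure head at OW-9: ψ = P/(ρg) = 173×1000 / (1000 × 9.81) = 17.64 m.
Total head at OW-9: h = z + ψ = 344.67 + 17.64 = 362.31 m.
Pressure head at OW-14: ψ = P/(ρg) = 422×1000 / (1000 × 9.81) = 43.02 m.
Total head at OW-14: h = z + ψ = 325.65 + 43.02 = 368.67 m.
Head difference: h(OW-9) − h(OW-14) = 362.31 − 368.67 = -6.36 m.
Hydraulic gradient: i = |Δh| / L = 6.36 / 1407.4 = 0.00452.
Flow is from higher to lower head: from OW-14 toward OW-9, i.e. toward the south-west.

i ≈ 0.00452; groundwater flows toward the south-west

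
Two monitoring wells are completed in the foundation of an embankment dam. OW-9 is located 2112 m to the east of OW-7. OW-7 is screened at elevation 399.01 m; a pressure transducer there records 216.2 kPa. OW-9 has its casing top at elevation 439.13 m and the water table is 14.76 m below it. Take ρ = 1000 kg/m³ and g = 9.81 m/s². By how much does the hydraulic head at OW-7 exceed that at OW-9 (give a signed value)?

Pressure head at OW-7: ψ = P/(ρg) = 216.2×1000 / (1000 × 9.81) = 22.04 m.
Total head at OW-7: h = z + ψ = 399.01 + 22.04 = 421.05 m.
Total head at OW-9: h = 439.13 − 14.76 = 424.37 m.
Head difference: h(OW-7) − h(OW-9) = 421.05 − 424.37 = -3.32 m.

Δh ≈ -3.32 m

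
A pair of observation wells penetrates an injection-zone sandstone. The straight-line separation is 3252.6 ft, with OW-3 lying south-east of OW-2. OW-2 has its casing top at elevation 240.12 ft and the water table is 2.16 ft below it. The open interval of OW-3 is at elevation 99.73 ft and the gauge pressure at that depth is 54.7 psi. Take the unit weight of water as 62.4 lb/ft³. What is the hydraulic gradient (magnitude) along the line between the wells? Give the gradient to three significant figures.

Total head at OW-2: h = 240.12 − 2.16 = 237.96 ft.
Pressure head at OW-3: ψ = 144·P/γ = 144 × 54.7 / 62.4 = 126.23 ft.
Total head at OW-3: h = z + ψ = 99.73 + 126.23 = 225.96 ft.
Head difference: h(OW-2) − h(OW-3) = 237.96 − 225.96 = 12.00 ft.
Hydraulic gradient: i = |Δh| / L = 12.00 / 3252.6 = 0.00369.

i ≈ 0.00369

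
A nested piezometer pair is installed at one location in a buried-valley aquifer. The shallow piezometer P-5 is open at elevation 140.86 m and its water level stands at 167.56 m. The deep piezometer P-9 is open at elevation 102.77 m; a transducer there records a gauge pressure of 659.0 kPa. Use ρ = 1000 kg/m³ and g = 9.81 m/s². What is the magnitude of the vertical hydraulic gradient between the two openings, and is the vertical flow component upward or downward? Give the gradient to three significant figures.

Total head at P-5: h = 167.56 m (water level in the standpipe).
Pressure head at P-9: ψ = P/(ρg) = 659.0×1000 / (1000 × 9.81) = 67.18 m.
Total head at P-9: h = z + ψ = 102.77 + 67.18 = 169.95 m.
Δh = h(P-5) − h(P-9) = 167.56 − 169.95 = -2.39 m.
Vertical separation Δz = 140.86 − 102.77 = 38.09 m.
|i_v| = |Δh| / Δz = 2.39 / 38.09 = 0.0627.
Head is higher in the deep piezometer, so vertical flow is upward (discharge condition).

|i_v| ≈ 0.0627; vertical flow is upward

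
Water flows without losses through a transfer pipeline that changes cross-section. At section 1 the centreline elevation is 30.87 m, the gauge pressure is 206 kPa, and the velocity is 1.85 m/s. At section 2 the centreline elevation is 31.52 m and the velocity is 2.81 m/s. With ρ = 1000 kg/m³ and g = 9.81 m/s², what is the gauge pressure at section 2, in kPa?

Pressure head at 1: ψ₁ = P₁/(ρg) = 206×1000 / (1000 × 9.81) = 21.00 m.
Velocity heads: v₁²/2g = 1.85²/19.62 = 0.174 m; v₂²/2g = 2.81²/19.62 = 0.402 m.
Total head H = z₁ + ψ₁ + v₁²/2g = 30.87 + 21.00 + 0.174 = 52.04 m.
ψ₂ = H − z₂ − v₂²/2g = 52.04 − 31.52 − 0.402 = 20.12 m.
P₂ = ρgψ₂ = 1000 × 9.81 × 20.12 ≈ 197 kPa.

P₂ ≈ 197 kPa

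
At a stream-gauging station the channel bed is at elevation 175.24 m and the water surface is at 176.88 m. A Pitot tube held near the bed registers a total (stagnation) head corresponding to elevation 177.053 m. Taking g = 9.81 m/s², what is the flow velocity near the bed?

v ≈ 1.84 m/s

Near the bed, under hydrostatic conditions, the piezometric head (z + ψ) equals the free-surface elevation, 176.88 m.
Velocity head = total − piezometric = 177.053 − 176.88 = 0.173 m.
v = √(2g·h_v) = √(2 × 9.81 × 0.173) = 1.84 m/s.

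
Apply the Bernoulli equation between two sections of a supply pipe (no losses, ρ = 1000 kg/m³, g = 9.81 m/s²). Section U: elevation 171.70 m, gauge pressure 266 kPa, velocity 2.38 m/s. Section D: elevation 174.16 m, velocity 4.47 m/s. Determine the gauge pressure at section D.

Pressure head at U: ψ₁ = P₁/(ρg) = 266×1000 / (1000 × 9.81) = 27.12 m.
Velocity heads: v₁²/2g = 2.38²/19.62 = 0.289 m; v₂²/2g = 4.47²/19.62 = 1.018 m.
Total head H = z₁ + ψ₁ + v₁²/2g = 171.70 + 27.12 + 0.289 = 199.11 m.
ψ₂ = H − z₂ − v₂²/2g = 199.11 − 174.16 − 1.018 = 23.93 m.
P₂ = ρgψ₂ = 1000 × 9.81 × 23.93 ≈ 235 kPa.

P₂ ≈ 235 kPa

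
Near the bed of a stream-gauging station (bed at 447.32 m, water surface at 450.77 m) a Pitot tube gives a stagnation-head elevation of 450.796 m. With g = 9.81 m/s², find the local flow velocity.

Near the bed, under hydrostatic conditions, the piezometric head (z + ψ) equals the free-surface elevation, 450.77 m.
Velocity head = total − piezometric = 450.796 − 450.77 = 0.026 m.
v = √(2g·h_v) = √(2 × 9.81 × 0.026) = 0.714 m/s.

v ≈ 0.714 m/s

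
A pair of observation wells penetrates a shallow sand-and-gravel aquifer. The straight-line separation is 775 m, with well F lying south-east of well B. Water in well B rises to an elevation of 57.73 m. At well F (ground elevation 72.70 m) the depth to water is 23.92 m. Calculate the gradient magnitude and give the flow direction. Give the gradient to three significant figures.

i ≈ 0.0115; groundwater flows toward the south-east

Total head at well B: h = 57.73 m (water level in the piezometer is the total head).
Total head at well F: h = 72.70 − 23.92 = 48.78 m.
Head difference: h(well B) − h(well F) = 57.73 − 48.78 = 8.95 m.
Hydraulic gradient: i = |Δh| / L = 8.95 / 775 = 0.0115.
Flow is from higher to lower head: from well B toward well F, i.e. toward the south-east.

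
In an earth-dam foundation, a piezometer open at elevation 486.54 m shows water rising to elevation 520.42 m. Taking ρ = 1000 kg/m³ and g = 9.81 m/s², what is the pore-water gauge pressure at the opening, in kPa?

P ≈ 332 kPa

Pressure head ψ = h − z = 520.42 − 486.54 = 33.88 m.
P = ρgψ = 1000 × 9.81 × 33.88 = 332363 Pa ≈ 332 kPa.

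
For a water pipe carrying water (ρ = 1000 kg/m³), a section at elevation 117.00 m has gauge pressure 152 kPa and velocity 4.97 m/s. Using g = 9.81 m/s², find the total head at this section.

Pressure head ψ = P/(ρg) = 152×1000 / (1000 × 9.81) = 15.49 m.
Velocity head = v²/(2g) = 4.97² / (2 × 9.81) = 1.259 m.
h = z + ψ + v²/(2g) = 117.00 + 15.49 + 1.259 = 133.75 m.

h ≈ 133.75 m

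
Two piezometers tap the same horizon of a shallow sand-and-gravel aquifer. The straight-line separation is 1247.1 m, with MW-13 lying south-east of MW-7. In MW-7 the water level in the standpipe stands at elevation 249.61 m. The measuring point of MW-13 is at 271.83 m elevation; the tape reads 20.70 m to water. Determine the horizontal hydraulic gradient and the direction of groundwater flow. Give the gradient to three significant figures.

i ≈ 0.00122; groundwater flows toward the north-west

Total head at MW-7: h = 249.61 m (water level in the piezometer is the total head).
Total head at MW-13: h = 271.83 − 20.70 = 251.13 m.
Head difference: h(MW-7) − h(MW-13) = 249.61 − 251.13 = -1.52 m.
Hydraulic gradient: i = |Δh| / L = 1.52 / 1247.1 = 0.00122.
Flow is from higher to lower head: from MW-13 toward MW-7, i.e. toward the north-west.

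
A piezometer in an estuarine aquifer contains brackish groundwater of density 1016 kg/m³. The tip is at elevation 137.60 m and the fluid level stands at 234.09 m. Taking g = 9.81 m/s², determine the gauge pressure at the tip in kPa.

P ≈ 962 kPa

Pressure head ψ = h − z = 234.09 − 137.60 = 96.49 m.
P = ρgψ = 1016 × 9.81 × 96.49 = 961712 Pa ≈ 962 kPa.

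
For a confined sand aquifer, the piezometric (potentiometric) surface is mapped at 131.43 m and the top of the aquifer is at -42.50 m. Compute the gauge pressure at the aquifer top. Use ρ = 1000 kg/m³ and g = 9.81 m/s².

Pressure head at the aquifer top: ψ = h − z = 131.43 − (-42.50) = 173.93 m.
P = ρgψ = 1000 × 9.81 × 173.93 = 1706253 Pa ≈ 1710 kPa.

P ≈ 1710 kPa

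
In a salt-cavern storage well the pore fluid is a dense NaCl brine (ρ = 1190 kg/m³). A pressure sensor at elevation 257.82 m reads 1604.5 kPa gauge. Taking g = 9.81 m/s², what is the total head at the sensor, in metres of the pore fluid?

h ≈ 395.26 m

ψ = P/(ρg) = 1604.5×1000 / (1190 × 9.81) = 137.44 m.
h = z + ψ = 257.82 + 137.44 = 395.26 m.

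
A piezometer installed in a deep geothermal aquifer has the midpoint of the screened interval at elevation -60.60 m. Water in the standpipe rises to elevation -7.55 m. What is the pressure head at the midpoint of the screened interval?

Total head h = -7.55 m (the water-surface elevation in the piezometer).
Pressure head ψ = h − z = -7.55 − (-60.60) = 53.05 m.

ψ ≈ 53.05 m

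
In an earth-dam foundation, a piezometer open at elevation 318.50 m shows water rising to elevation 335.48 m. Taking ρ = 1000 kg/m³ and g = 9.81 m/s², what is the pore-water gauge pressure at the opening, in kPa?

Pressure head ψ = h − z = 335.48 − 318.50 = 16.98 m.
P = ρgψ = 1000 × 9.81 × 16.98 = 166574 Pa ≈ 167 kPa.

P ≈ 167 kPa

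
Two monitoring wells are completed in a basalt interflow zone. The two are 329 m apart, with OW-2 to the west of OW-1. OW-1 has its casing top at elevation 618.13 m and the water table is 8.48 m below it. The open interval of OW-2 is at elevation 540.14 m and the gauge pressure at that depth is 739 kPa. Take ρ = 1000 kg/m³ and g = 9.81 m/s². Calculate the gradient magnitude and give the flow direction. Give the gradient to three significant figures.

Total head at OW-1: h = 618.13 − 8.48 = 609.65 m.
Pressure head at OW-2: ψ = P/(ρg) = 739×1000 / (1000 × 9.81) = 75.33 m.
Total head at OW-2: h = z + ψ = 540.14 + 75.33 = 615.47 m.
Head difference: h(OW-1) − h(OW-2) = 609.65 − 615.47 = -5.82 m.
Hydraulic gradient: i = |Δh| / L = 5.82 / 329 = 0.0177.
Flow is from higher to lower head: from OW-2 toward OW-1, i.e. toward the east.

i ≈ 0.0177; groundwater flows toward the east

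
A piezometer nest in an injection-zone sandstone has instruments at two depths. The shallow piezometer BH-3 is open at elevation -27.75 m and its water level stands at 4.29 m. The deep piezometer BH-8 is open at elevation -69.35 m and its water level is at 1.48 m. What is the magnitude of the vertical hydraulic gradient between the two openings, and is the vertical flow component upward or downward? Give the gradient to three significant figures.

Total head at BH-3: h = 4.29 m (water level in the standpipe).
Total head at BH-8: h = 1.48 m.
Δh = h(BH-3) − h(BH-8) = 4.29 − 1.48 = 2.81 m.
Vertical separation Δz = -27.75 − (-69.35) = 41.60 m.
|i_v| = |Δh| / Δz = 2.81 / 41.60 = 0.0675.
Head is higher in the shallow piezometer, so vertical flow is downward (recharge condition).

|i_v| ≈ 0.0675; vertical flow is downward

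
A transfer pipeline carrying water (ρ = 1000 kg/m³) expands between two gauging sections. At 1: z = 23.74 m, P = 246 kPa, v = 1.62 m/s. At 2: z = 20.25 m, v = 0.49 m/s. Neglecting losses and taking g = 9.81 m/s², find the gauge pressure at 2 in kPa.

P₂ ≈ 281 kPa

Pressure head at 1: ψ₁ = P₁/(ρg) = 246×1000 / (1000 × 9.81) = 25.08 m.
Velocity heads: v₁²/2g = 1.62²/19.62 = 0.134 m; v₂²/2g = 0.49²/19.62 = 0.012 m.
Total head H = z₁ + ψ₁ + v₁²/2g = 23.74 + 25.08 + 0.134 = 48.95 m.
ψ₂ = H − z₂ − v₂²/2g = 48.95 − 20.25 − 0.012 = 28.69 m.
P₂ = ρgψ₂ = 1000 × 9.81 × 28.69 ≈ 281 kPa.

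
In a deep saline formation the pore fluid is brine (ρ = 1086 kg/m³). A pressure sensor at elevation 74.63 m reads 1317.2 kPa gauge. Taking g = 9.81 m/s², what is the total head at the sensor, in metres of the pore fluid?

ψ = P/(ρg) = 1317.2×1000 / (1086 × 9.81) = 123.64 m.
h = z + ψ = 74.63 + 123.64 = 198.27 m.

h ≈ 198.27 m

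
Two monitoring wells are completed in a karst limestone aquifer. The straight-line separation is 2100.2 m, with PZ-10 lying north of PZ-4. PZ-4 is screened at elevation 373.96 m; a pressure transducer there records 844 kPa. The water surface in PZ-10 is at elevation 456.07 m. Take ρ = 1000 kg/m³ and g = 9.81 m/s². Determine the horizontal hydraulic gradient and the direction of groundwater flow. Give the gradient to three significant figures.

Pressure head at PZ-4: ψ = P/(ρg) = 844×1000 / (1000 × 9.81) = 86.03 m.
Total head at PZ-4: h = z + ψ = 373.96 + 86.03 = 459.99 m.
Total head at PZ-10: h = 456.07 m (water level in the piezometer is the total head).
Head difference: h(PZ-4) − h(PZ-10) = 459.99 − 456.07 = 3.92 m.
Hydraulic gradient: i = |Δh| / L = 3.92 / 2100.2 = 0.00187.
Flow is from higher to lower head: from PZ-4 toward PZ-10, i.e. toward the north.

i ≈ 0.00187; groundwater flows toward the north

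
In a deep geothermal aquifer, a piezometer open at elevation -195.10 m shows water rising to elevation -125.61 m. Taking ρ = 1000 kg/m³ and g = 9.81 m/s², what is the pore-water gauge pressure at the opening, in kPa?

Pressure head ψ = h − z = -125.61 − (-195.10) = 69.49 m.
P = ρgψ = 1000 × 9.81 × 69.49 = 681697 Pa ≈ 682 kPa.

P ≈ 682 kPa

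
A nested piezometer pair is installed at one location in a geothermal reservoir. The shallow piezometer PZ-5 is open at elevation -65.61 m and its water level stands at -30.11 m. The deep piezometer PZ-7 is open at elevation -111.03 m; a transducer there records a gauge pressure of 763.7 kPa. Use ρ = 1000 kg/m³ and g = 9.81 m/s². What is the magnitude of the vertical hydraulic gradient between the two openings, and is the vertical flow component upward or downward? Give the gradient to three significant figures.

Total head at PZ-5: h = -30.11 m (water level in the standpipe).
Pressure head at PZ-7: ψ = P/(ρg) = 763.7×1000 / (1000 × 9.81) = 77.85 m.
Total head at PZ-7: h = z + ψ = -111.03 + 77.85 = -33.18 m.
Δh = h(PZ-5) − h(PZ-7) = -30.11 − (-33.18) = 3.07 m.
Vertical separation Δz = -65.61 − (-111.03) = 45.42 m.
|i_v| = |Δh| / Δz = 3.07 / 45.42 = 0.0676.
Head is higher in the shallow piezometer, so vertical flow is downward (recharge condition).

|i_v| ≈ 0.0676; vertical flow is downward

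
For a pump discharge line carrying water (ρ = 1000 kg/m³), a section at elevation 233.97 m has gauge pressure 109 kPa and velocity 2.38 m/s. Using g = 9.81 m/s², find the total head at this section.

h ≈ 245.37 m

Pressure head ψ = P/(ρg) = 109×1000 / (1000 × 9.81) = 11.11 m.
Velocity head = v²/(2g) = 2.38² / (2 × 9.81) = 0.289 m.
h = z + ψ + v²/(2g) = 233.97 + 11.11 + 0.289 = 245.37 m.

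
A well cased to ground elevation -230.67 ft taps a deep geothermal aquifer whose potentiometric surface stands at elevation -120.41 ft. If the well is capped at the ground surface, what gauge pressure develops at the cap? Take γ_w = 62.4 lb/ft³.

Head above the cap: Δh = -120.41 − (-230.67) = 110.26 ft.
P = γΔh/144 = 62.4 × 110.26 / 144 = 47.8 psi.

P ≈ 47.8 psi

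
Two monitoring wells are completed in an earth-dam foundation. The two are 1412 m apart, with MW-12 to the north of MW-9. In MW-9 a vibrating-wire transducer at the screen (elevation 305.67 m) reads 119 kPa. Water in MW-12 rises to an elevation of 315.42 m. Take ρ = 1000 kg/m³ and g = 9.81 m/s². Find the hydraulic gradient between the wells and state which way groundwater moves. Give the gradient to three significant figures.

Pressure head at MW-9: ψ = P/(ρg) = 119×1000 / (1000 × 9.81) = 12.13 m.
Total head at MW-9: h = z + ψ = 305.67 + 12.13 = 317.80 m.
Total head at MW-12: h = 315.42 m (water level in the piezometer is the total head).
Head difference: h(MW-9) − h(MW-12) = 317.80 − 315.42 = 2.38 m.
Hydraulic gradient: i = |Δh| / L = 2.38 / 1412 = 0.00169.
Flow is from higher to lower head: from MW-9 toward MW-12, i.e. toward the north.

i ≈ 0.00169; groundwater flows toward the north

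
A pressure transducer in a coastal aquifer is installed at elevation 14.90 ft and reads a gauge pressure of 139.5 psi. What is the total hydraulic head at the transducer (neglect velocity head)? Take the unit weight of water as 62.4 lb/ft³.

ψ = 144·P/γ = 144 × 139.5 / 62.4 = 321.92 ft.
h = z + ψ = 14.90 + 321.92 = 336.82 ft.

h ≈ 336.82 ft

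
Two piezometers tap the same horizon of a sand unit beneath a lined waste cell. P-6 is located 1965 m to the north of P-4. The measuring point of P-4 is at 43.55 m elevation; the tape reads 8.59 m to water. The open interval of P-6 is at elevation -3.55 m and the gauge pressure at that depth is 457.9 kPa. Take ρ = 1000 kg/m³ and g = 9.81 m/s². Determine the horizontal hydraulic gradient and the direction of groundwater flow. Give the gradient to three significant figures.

i ≈ 0.00416; groundwater flows toward the south

Total head at P-4: h = 43.55 − 8.59 = 34.96 m.
Pressure head at P-6: ψ = P/(ρg) = 457.9×1000 / (1000 × 9.81) = 46.68 m.
Total head at P-6: h = z + ψ = -3.55 + 46.68 = 43.13 m.
Head difference: h(P-4) − h(P-6) = 34.96 − 43.13 = -8.17 m.
Hydraulic gradient: i = |Δh| / L = 8.17 / 1965 = 0.00416.
Flow is from higher to lower head: from P-6 toward P-4, i.e. toward the south.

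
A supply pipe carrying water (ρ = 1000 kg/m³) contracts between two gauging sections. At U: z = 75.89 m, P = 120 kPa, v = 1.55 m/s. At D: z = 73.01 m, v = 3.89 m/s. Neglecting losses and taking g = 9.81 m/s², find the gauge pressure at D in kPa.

Pressure head at U: ψ₁ = P₁/(ρg) = 120×1000 / (1000 × 9.81) = 12.23 m.
Velocity heads: v₁²/2g = 1.55²/19.62 = 0.122 m; v₂²/2g = 3.89²/19.62 = 0.771 m.
Total head H = z₁ + ψ₁ + v₁²/2g = 75.89 + 12.23 + 0.122 = 88.24 m.
ψ₂ = H − z₂ − v₂²/2g = 88.24 − 73.01 − 0.771 = 14.46 m.
P₂ = ρgψ₂ = 1000 × 9.81 × 14.46 ≈ 142 kPa.

P₂ ≈ 142 kPa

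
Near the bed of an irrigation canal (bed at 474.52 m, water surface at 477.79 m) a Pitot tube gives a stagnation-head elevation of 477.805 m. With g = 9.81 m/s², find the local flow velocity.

Near the bed, under hydrostatic conditions, the piezometric head (z + ψ) equals the free-surface elevation, 477.79 m.
Velocity head = total − piezometric = 477.805 − 477.79 = 0.015 m.
v = √(2g·h_v) = √(2 × 9.81 × 0.015) = 0.542 m/s.

v ≈ 0.542 m/s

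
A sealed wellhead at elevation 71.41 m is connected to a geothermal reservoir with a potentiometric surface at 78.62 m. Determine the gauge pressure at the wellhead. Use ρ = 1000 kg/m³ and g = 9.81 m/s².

P ≈ 70.7 kPa

Head above the cap: Δh = 78.62 − 71.41 = 7.21 m.
P = ρgΔh = 1000 × 9.81 × 7.21 = 70730 Pa ≈ 70.7 kPa.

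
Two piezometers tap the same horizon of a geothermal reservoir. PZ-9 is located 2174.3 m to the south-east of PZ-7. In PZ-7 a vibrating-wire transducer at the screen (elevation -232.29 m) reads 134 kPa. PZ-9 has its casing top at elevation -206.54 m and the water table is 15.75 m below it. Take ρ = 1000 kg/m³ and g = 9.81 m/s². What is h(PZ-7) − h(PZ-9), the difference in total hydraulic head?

Pressure head at PZ-7: ψ = P/(ρg) = 134×1000 / (1000 × 9.81) = 13.66 m.
Total head at PZ-7: h = z + ψ = -232.29 + 13.66 = -218.63 m.
Total head at PZ-9: h = -206.54 − 15.75 = -222.29 m.
Head difference: h(PZ-7) − h(PZ-9) = -218.63 − (-222.29) = 3.66 m.

Δh ≈ 3.66 m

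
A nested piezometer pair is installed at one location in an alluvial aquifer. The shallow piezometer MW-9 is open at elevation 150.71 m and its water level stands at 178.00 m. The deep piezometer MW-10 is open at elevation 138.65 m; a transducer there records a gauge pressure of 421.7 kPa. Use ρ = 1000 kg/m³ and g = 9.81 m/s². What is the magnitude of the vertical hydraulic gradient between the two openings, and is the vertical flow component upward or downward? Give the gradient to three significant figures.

|i_v| ≈ 0.302; vertical flow is upward

Total head at MW-9: h = 178.00 m (water level in the standpipe).
Pressure head at MW-10: ψ = P/(ρg) = 421.7×1000 / (1000 × 9.81) = 42.99 m.
Total head at MW-10: h = z + ψ = 138.65 + 42.99 = 181.64 m.
Δh = h(MW-9) − h(MW-10) = 178.00 − 181.64 = -3.64 m.
Vertical separation Δz = 150.71 − 138.65 = 12.06 m.
|i_v| = |Δh| / Δz = 3.64 / 12.06 = 0.302.
Head is higher in the deep piezometer, so vertical flow is upward (discharge condition).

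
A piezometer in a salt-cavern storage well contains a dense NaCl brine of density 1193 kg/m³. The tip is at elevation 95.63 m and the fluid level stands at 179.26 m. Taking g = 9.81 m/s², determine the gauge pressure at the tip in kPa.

Pressure head ψ = h − z = 179.26 − 95.63 = 83.63 m.
P = ρgψ = 1193 × 9.81 × 83.63 = 978749 Pa ≈ 979 kPa.

P ≈ 979 kPa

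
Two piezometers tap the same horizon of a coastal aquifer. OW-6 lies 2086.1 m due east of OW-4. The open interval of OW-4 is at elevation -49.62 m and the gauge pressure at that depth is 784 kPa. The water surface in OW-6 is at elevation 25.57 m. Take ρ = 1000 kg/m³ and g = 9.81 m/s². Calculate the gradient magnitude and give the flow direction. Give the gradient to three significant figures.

i ≈ 0.00227; groundwater flows toward the east

Pressure head at OW-4: ψ = P/(ρg) = 784×1000 / (1000 × 9.81) = 79.92 m.
Total head at OW-4: h = z + ψ = -49.62 + 79.92 = 30.30 m.
Total head at OW-6: h = 25.57 m (water level in the piezometer is the total head).
Head difference: h(OW-4) − h(OW-6) = 30.30 − 25.57 = 4.73 m.
Hydraulic gradient: i = |Δh| / L = 4.73 / 2086.1 = 0.00227.
Flow is from higher to lower head: from OW-4 toward OW-6, i.e. toward the east.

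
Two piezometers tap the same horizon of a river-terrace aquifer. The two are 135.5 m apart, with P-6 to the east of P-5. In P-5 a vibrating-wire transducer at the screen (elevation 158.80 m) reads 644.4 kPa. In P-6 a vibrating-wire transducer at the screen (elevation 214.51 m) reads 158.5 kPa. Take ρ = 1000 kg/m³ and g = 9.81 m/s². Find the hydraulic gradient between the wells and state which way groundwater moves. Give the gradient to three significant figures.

i ≈ 0.0456; groundwater flows toward the west

Pressure head at P-5: ψ = P/(ρg) = 644.4×1000 / (1000 × 9.81) = 65.69 m.
Total head at P-5: h = z + ψ = 158.80 + 65.69 = 224.49 m.
Pressure head at P-6: ψ = P/(ρg) = 158.5×1000 / (1000 × 9.81) = 16.16 m.
Total head at P-6: h = z + ψ = 214.51 + 16.16 = 230.67 m.
Head difference: h(P-5) − h(P-6) = 224.49 − 230.67 = -6.18 m.
Hydraulic gradient: i = |Δh| / L = 6.18 / 135.5 = 0.0456.
Flow is from higher to lower head: from P-6 toward P-5, i.e. toward the west.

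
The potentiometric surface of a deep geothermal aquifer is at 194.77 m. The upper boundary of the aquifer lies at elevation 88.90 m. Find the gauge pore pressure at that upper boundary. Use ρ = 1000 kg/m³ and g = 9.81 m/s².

Pressure head at the aquifer top: ψ = h − z = 194.77 − 88.90 = 105.87 m.
P = ρgψ = 1000 × 9.81 × 105.87 = 1038585 Pa ≈ 1040 kPa.

P ≈ 1040 kPa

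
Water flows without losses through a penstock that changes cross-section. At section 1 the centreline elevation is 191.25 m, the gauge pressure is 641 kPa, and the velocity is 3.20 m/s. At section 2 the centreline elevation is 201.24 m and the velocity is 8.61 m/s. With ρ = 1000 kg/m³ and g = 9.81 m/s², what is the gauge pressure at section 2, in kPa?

Pressure head at 1: ψ₁ = P₁/(ρg) = 641×1000 / (1000 × 9.81) = 65.34 m.
Velocity heads: v₁²/2g = 3.20²/19.62 = 0.522 m; v₂²/2g = 8.61²/19.62 = 3.778 m.
Total head H = z₁ + ψ₁ + v₁²/2g = 191.25 + 65.34 + 0.522 = 257.11 m.
ψ₂ = H − z₂ − v₂²/2g = 257.11 − 201.24 − 3.778 = 52.09 m.
P₂ = ρgψ₂ = 1000 × 9.81 × 52.09 ≈ 511 kPa.

P₂ ≈ 511 kPa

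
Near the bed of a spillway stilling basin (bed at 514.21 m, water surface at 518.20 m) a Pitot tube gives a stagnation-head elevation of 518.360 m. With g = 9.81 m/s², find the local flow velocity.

v ≈ 1.77 m/s

Near the bed, under hydrostatic conditions, the piezometric head (z + ψ) equals the free-surface elevation, 518.20 m.
Velocity head = total − piezometric = 518.360 − 518.20 = 0.160 m.
v = √(2g·h_v) = √(2 × 9.81 × 0.160) = 1.77 m/s.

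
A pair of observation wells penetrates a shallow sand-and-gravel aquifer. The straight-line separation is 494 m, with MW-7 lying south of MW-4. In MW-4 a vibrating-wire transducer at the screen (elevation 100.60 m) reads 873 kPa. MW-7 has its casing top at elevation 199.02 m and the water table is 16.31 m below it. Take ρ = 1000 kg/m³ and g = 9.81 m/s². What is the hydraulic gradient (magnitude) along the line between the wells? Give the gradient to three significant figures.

Pressure head at MW-4: ψ = P/(ρg) = 873×1000 / (1000 × 9.81) = 88.99 m.
Total head at MW-4: h = z + ψ = 100.60 + 88.99 = 189.59 m.
Total head at MW-7: h = 199.02 − 16.31 = 182.71 m.
Head difference: h(MW-4) − h(MW-7) = 189.59 − 182.71 = 6.88 m.
Hydraulic gradient: i = |Δh| / L = 6.88 / 494 = 0.0139.

i ≈ 0.0139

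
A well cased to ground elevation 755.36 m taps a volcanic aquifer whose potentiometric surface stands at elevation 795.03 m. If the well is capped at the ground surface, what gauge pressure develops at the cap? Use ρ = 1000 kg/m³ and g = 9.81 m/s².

Head above the cap: Δh = 795.03 − 755.36 = 39.67 m.
P = ρgΔh = 1000 × 9.81 × 39.67 = 389163 Pa ≈ 389 kPa.

P ≈ 389 kPa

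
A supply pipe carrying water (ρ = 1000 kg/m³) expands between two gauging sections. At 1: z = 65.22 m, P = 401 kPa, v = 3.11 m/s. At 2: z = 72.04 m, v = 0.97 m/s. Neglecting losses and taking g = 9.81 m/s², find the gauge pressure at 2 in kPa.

Pressure head at 1: ψ₁ = P₁/(ρg) = 401×1000 / (1000 × 9.81) = 40.88 m.
Velocity heads: v₁²/2g = 3.11²/19.62 = 0.493 m; v₂²/2g = 0.97²/19.62 = 0.048 m.
Total head H = z₁ + ψ₁ + v₁²/2g = 65.22 + 40.88 + 0.493 = 106.59 m.
ψ₂ = H − z₂ − v₂²/2g = 106.59 − 72.04 − 0.048 = 34.50 m.
P₂ = ρgψ₂ = 1000 × 9.81 × 34.50 ≈ 338 kPa.

P₂ ≈ 338 kPa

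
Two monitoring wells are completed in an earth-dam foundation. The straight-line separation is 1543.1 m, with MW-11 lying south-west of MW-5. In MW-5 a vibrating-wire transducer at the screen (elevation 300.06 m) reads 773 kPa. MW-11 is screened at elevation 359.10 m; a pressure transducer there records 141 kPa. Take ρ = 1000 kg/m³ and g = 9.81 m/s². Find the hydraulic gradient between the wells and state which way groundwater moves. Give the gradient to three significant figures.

i ≈ 0.00349; groundwater flows toward the south-west

Pressure head at MW-5: ψ = P/(ρg) = 773×1000 / (1000 × 9.81) = 78.80 m.
Total head at MW-5: h = z + ψ = 300.06 + 78.80 = 378.86 m.
Pressure head at MW-11: ψ = P/(ρg) = 141×1000 / (1000 × 9.81) = 14.37 m.
Total head at MW-11: h = z + ψ = 359.10 + 14.37 = 373.47 m.
Head difference: h(MW-5) − h(MW-11) = 378.86 − 373.47 = 5.39 m.
Hydraulic gradient: i = |Δh| / L = 5.39 / 1543.1 = 0.00349.
Flow is from higher to lower head: from MW-5 toward MW-11, i.e. toward the south-west.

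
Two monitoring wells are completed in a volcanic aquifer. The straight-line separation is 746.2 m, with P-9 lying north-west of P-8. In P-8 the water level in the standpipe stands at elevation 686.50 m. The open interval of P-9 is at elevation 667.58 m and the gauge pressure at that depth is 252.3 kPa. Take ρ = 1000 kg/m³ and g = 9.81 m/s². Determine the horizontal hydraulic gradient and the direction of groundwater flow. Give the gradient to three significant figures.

i ≈ 0.00911; groundwater flows toward the south-east

Total head at P-8: h = 686.50 m (water level in the piezometer is the total head).
Pressure head at P-9: ψ = P/(ρg) = 252.3×1000 / (1000 × 9.81) = 25.72 m.
Total head at P-9: h = z + ψ = 667.58 + 25.72 = 693.30 m.
Head difference: h(P-8) − h(P-9) = 686.50 − 693.30 = -6.80 m.
Hydraulic gradient: i = |Δh| / L = 6.80 / 746.2 = 0.00911.
Flow is from higher to lower head: from P-9 toward P-8, i.e. toward the south-east.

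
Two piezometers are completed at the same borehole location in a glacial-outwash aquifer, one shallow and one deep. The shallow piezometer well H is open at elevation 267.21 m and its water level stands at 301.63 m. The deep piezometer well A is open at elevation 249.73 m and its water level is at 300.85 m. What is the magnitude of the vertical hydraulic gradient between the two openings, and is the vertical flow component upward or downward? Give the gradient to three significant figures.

Total head at well H: h = 301.63 m (water level in the standpipe).
Total head at well A: h = 300.85 m.
Δh = h(well H) − h(well A) = 301.63 − 300.85 = 0.78 m.
Vertical separation Δz = 267.21 − 249.73 = 17.48 m.
|i_v| = |Δh| / Δz = 0.78 / 17.48 = 0.0446.
Head is higher in the shallow piezometer, so vertical flow is downward (recharge condition).

|i_v| ≈ 0.0446; vertical flow is downward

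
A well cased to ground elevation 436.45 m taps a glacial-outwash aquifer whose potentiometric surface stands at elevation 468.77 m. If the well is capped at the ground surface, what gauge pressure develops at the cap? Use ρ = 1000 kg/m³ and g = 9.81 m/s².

P ≈ 317 kPa

Head above the cap: Δh = 468.77 − 436.45 = 32.32 m.
P = ρgΔh = 1000 × 9.81 × 32.32 = 317059 Pa ≈ 317 kPa.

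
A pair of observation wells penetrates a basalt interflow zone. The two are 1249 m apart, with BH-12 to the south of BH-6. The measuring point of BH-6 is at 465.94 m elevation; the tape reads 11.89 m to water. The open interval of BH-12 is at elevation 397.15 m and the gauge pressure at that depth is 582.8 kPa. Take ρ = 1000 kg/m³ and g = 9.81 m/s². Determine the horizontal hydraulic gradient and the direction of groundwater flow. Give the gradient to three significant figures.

Total head at BH-6: h = 465.94 − 11.89 = 454.05 m.
Pressure head at BH-12: ψ = P/(ρg) = 582.8×1000 / (1000 × 9.81) = 59.41 m.
Total head at BH-12: h = z + ψ = 397.15 + 59.41 = 456.56 m.
Head difference: h(BH-6) − h(BH-12) = 454.05 − 456.56 = -2.51 m.
Hydraulic gradient: i = |Δh| / L = 2.51 / 1249 = 0.00201.
Flow is from higher to lower head: from BH-12 toward BH-6, i.e. toward the north.

i ≈ 0.00201; groundwater flows toward the north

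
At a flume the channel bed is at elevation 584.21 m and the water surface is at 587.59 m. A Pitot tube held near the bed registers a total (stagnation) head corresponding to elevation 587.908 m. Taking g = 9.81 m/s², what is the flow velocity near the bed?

Near the bed, under hydrostatic conditions, the piezometric head (z + ψ) equals the free-surface elevation, 587.59 m.
Velocity head = total − piezometric = 587.908 − 587.59 = 0.318 m.
v = √(2g·h_v) = √(2 × 9.81 × 0.318) = 2.50 m/s.

v ≈ 2.50 m/s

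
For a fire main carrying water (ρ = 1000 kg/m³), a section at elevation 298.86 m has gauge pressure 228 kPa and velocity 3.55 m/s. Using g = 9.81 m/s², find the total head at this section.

Pressure head ψ = P/(ρg) = 228×1000 / (1000 × 9.81) = 23.24 m.
Velocity head = v²/(2g) = 3.55² / (2 × 9.81) = 0.642 m.
h = z + ψ + v²/(2g) = 298.86 + 23.24 + 0.642 = 322.74 m.

h ≈ 322.74 m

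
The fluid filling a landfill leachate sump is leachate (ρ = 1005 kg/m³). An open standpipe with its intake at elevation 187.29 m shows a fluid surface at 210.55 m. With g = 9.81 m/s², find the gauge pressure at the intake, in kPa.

P ≈ 229 kPa

Pressure head ψ = h − z = 210.55 − 187.29 = 23.26 m.
P = ρgψ = 1005 × 9.81 × 23.26 = 229322 Pa ≈ 229 kPa.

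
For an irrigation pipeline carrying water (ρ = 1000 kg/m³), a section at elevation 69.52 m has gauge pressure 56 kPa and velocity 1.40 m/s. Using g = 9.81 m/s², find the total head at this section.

Pressure head ψ = P/(ρg) = 56×1000 / (1000 × 9.81) = 5.71 m.
Velocity head = v²/(2g) = 1.40² / (2 × 9.81) = 0.100 m.
h = z + ψ + v²/(2g) = 69.52 + 5.71 + 0.100 = 75.33 m.

h ≈ 75.33 m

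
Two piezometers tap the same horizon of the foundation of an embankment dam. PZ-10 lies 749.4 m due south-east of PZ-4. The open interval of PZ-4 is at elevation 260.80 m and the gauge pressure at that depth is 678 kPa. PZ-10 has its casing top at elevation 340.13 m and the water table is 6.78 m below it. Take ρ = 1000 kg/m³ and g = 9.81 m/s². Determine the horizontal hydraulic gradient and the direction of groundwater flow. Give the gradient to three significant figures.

i ≈ 0.00459; groundwater flows toward the north-west

Pressure head at PZ-4: ψ = P/(ρg) = 678×1000 / (1000 × 9.81) = 69.11 m.
Total head at PZ-4: h = z + ψ = 260.80 + 69.11 = 329.91 m.
Total head at PZ-10: h = 340.13 − 6.78 = 333.35 m.
Head difference: h(PZ-4) − h(PZ-10) = 329.91 − 333.35 = -3.44 m.
Hydraulic gradient: i = |Δh| / L = 3.44 / 749.4 = 0.00459.
Flow is from higher to lower head: from PZ-10 toward PZ-4, i.e. toward the north-west.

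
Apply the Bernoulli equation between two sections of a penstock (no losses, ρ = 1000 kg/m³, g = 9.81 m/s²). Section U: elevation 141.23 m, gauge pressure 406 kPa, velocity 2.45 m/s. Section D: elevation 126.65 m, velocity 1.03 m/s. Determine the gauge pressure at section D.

Pressure head at U: ψ₁ = P₁/(ρg) = 406×1000 / (1000 × 9.81) = 41.39 m.
Velocity heads: v₁²/2g = 2.45²/19.62 = 0.306 m; v₂²/2g = 1.03²/19.62 = 0.054 m.
Total head H = z₁ + ψ₁ + v₁²/2g = 141.23 + 41.39 + 0.306 = 182.93 m.
ψ₂ = H − z₂ − v₂²/2g = 182.93 − 126.65 − 0.054 = 56.23 m.
P₂ = ρgψ₂ = 1000 × 9.81 × 56.23 ≈ 552 kPa.

P₂ ≈ 552 kPa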